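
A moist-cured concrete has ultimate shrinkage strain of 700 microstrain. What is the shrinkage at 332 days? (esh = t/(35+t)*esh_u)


esh(332) = 332 / (35 + 332) * 700
= 332 / 367 * 700
= 633.2 microstrain

633.2


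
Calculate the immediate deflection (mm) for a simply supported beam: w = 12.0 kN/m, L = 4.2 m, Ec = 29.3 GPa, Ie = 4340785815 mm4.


Convert: L = 4.2 m = 4200 mm, Ec = 29.3 GPa = 29300 MPa
delta = 5 * 12.0 * 4200^4 / (384 * 29300 * 4340785815)
= 0.38 mm

0.38


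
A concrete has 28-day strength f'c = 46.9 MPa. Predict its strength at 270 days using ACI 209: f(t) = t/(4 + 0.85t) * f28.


f(270) = 270 / (4 + 0.85 * 270) * 46.9
= 270 / 233.5 * 46.9
= 54.23 MPa

54.23


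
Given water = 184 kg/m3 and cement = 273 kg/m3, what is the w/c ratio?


w/c = water / cement
w/c = 184 / 273 = 0.674

0.674


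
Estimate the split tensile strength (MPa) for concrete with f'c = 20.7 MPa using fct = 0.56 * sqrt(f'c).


fct = 0.56 * sqrt(20.7)
= 0.56 * 4.55
= 2.548 MPa

2.548


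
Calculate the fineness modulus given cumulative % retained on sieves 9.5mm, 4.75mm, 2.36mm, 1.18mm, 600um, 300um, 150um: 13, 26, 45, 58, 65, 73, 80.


FM = sum(cumulative % retained) / 100
= 360 / 100
= 3.6

3.6


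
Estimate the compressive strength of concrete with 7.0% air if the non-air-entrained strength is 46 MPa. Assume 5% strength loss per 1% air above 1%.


Strength loss = (7.0 - 1) * 5 = 30.0%
f'c = 46 * (1 - 30.0/100)
= 32.2 MPa

32.2


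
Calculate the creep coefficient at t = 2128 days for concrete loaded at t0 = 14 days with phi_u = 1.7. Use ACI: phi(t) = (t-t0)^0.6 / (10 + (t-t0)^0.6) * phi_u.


dt = 2128 - 14 = 2114
phi = 2114^0.6 / (10 + 2114^0.6) * 1.7
= 1.544

1.544


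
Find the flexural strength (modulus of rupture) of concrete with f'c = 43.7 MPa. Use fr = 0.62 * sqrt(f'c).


fr = 0.62 * sqrt(43.7)
= 4.099 MPa

4.099


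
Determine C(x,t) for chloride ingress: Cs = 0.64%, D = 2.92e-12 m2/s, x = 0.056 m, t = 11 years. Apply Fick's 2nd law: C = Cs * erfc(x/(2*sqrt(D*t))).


t_seconds = 11 * 365.25 * 24 * 3600 = 347133600.0 s
arg = 0.056 / (2 * sqrt(2.92e-12 * 347133600.0))
= 0.8795
erfc(0.8795) = 0.2136
C = 0.64 * 0.2136 = 0.1367%

0.1367


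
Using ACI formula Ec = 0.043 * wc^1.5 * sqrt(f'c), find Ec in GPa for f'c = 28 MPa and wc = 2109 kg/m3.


Ec = 0.043 * 2109^1.5 * sqrt(28) / 1000
= 22.04 GPa

22.04


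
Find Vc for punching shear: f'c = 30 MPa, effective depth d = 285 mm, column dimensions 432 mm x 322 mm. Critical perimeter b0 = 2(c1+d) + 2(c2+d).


b0 = 2*(432 + 285) + 2*(322 + 285) = 2648 mm
Vc = 0.33 * sqrt(30) * 2648 * 285 / 1000
= 1364.07 kN

1364.07


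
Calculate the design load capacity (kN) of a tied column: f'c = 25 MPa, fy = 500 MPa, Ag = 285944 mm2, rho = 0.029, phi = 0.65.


Ast = rho * Ag = 0.029 * 285944 = 8292.376 mm2
phi*Pn = 0.65 * 0.80 * (0.85 * 25 * (285944 - 8292.376) + 500 * 8292.376) / 1000
= 5224.07 kN

5224.07


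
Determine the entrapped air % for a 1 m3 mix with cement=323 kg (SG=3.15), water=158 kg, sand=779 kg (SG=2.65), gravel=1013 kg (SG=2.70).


Vol cement = 323 / (3.15 * 1000) = 0.10254 m3
Vol water = 158 / 1000 = 0.158 m3
Vol sand = 779 / (2.65 * 1000) = 0.293962 m3
Vol gravel = 1013 / (2.70 * 1000) = 0.375185 m3
Total solid + water volume = 0.929687 m3
Air = (1 - 0.929687) * 100 = 7.03%

7.03


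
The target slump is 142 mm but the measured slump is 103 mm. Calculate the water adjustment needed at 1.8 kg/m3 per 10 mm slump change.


Difference = 142 - 103 = 39 mm
Water adjustment = 39 * 1.8 / 10 = 7.0 kg/m3

7.0


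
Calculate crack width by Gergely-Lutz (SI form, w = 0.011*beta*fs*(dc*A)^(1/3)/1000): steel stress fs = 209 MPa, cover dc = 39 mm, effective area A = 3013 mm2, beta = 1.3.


w = 0.011 * beta * fs * (dc * A)^(1/3) / 1000
= 0.011 * 1.3 * 209 * (39 * 3013)^(1/3) / 1000
= 0.146 mm

0.146


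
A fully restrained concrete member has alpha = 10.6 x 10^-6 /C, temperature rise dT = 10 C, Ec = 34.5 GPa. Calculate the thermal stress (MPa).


sigma = alpha * dT * Ec
= 10.6e-6 * 10 * 34.5 * 1000
= 3.657 MPa

3.657


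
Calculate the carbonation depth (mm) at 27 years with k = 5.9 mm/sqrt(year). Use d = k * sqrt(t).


depth = k * sqrt(t)
= 5.9 * sqrt(27)
= 30.66 mm

30.66


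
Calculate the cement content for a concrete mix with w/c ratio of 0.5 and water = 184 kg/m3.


Cement = water / (w/c)
= 184 / 0.5
= 368.0 kg/m3

368.0


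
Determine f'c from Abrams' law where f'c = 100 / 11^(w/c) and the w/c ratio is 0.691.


f'c = 100 / 11^0.691
= 100 / 5.243
= 19.07 MPa

19.07


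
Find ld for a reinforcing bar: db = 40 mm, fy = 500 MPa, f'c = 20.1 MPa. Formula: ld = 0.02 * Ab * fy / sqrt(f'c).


Ab = pi * 40^2 / 4 = 1256.637 mm2
ld = 0.02 * 1256.637 * 500 / sqrt(20.1)
= 2802.9 mm

2802.9


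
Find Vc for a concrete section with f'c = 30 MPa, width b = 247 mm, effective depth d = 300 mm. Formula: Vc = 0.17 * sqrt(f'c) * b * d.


Vc = 0.17 * sqrt(30) * 247 * 300 / 1000
= 69.0 kN

69.0


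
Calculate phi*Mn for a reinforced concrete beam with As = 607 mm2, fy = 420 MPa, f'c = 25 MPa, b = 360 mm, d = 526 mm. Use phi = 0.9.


a = As * fy / (0.85 * f'c * b)
= 607 * 420 / (0.85 * 25 * 360)
= 33.3255 mm
Mn = As * fy * (d - a/2) / 10^6
= 129.8504 kN-m
phi*Mn = 0.9 * 129.8504 = 116.87 kN-m

116.87


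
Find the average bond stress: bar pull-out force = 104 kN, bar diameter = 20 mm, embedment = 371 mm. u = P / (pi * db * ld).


u = P / (pi * db * ld)
= 104 * 1000 / (pi * 20 * 371)
= 4.461 MPa

4.461


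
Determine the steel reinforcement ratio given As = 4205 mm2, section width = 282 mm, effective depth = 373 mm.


rho = As / (b * d)
= 4205 / (282 * 373)
= 0.04

0.04


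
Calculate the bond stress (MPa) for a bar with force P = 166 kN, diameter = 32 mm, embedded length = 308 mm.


u = P / (pi * db * ld)
= 166 * 1000 / (pi * 32 * 308)
= 5.361 MPa

5.361


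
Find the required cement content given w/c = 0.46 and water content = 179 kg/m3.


Cement = water / (w/c)
= 179 / 0.46
= 389.1 kg/m3

389.1


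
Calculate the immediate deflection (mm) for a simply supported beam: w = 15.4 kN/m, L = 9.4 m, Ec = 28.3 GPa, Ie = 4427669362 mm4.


Convert: L = 9.4 m = 9400 mm, Ec = 28.3 GPa = 28300 MPa
delta = 5 * 15.4 * 9400^4 / (384 * 28300 * 4427669362)
= 12.49 mm

12.49


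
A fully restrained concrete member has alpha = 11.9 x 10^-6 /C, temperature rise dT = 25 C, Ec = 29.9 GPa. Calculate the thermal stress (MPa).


sigma = alpha * dT * Ec
= 11.9e-6 * 25 * 29.9 * 1000
= 8.895 MPa

8.895


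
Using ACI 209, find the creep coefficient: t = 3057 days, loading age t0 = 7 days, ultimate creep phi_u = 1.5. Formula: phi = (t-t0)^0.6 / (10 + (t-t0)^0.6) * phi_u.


dt = 3057 - 7 = 3050
phi = 3050^0.6 / (10 + 3050^0.6) * 1.5
= 1.387

1.387


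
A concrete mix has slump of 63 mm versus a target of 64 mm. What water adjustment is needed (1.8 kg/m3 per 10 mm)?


Difference = 64 - 63 = 1 mm
Water adjustment = 1 * 1.8 / 10 = 0.2 kg/m3

0.2


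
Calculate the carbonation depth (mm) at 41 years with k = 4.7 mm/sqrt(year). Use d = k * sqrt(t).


depth = k * sqrt(t)
= 4.7 * sqrt(41)
= 30.09 mm

30.09


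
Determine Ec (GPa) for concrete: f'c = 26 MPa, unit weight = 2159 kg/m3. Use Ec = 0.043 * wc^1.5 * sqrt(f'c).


Ec = 0.043 * 2159^1.5 * sqrt(26) / 1000
= 22.0 GPa

22.0


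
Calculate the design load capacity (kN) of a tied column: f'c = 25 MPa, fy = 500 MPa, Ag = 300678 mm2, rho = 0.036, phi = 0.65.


Ast = rho * Ag = 0.036 * 300678 = 10824.408 mm2
phi*Pn = 0.65 * 0.80 * (0.85 * 25 * (300678 - 10824.408) + 500 * 10824.408) / 1000
= 6017.23 kN

6017.23


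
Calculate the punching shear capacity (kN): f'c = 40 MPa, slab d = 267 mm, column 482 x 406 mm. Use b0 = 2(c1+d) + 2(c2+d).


b0 = 2*(482 + 267) + 2*(406 + 267) = 2844 mm
Vc = 0.33 * sqrt(40) * 2844 * 267 / 1000
= 1584.84 kN

1584.84


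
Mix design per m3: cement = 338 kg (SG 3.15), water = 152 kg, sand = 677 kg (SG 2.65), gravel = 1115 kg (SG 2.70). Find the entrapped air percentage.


Vol cement = 338 / (3.15 * 1000) = 0.107302 m3
Vol water = 152 / 1000 = 0.152 m3
Vol sand = 677 / (2.65 * 1000) = 0.255472 m3
Vol gravel = 1115 / (2.70 * 1000) = 0.412963 m3
Total solid + water volume = 0.927736 m3
Air = (1 - 0.927736) * 100 = 7.23%

7.23


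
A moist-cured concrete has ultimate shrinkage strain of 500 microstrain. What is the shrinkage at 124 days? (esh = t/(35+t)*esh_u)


esh(124) = 124 / (35 + 124) * 500
= 124 / 159 * 500
= 389.9 microstrain

389.9


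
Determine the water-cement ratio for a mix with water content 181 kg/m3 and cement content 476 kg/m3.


w/c = water / cement
w/c = 181 / 476 = 0.38

0.38


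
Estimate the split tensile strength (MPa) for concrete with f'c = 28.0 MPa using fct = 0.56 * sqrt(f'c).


fct = 0.56 * sqrt(28.0)
= 0.56 * 5.292
= 2.963 MPa

2.963


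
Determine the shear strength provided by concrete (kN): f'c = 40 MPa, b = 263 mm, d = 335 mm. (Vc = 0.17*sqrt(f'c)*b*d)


Vc = 0.17 * sqrt(40) * 263 * 335 / 1000
= 94.73 kN

94.73


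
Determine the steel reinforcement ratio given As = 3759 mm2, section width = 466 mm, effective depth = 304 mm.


rho = As / (b * d)
= 3759 / (466 * 304)
= 0.0265

0.0265


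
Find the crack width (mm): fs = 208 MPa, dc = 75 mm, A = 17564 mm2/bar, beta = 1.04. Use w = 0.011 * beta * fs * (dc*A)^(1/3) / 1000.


w = 0.011 * beta * fs * (dc * A)^(1/3) / 1000
= 0.011 * 1.04 * 208 * (75 * 17564)^(1/3) / 1000
= 0.261 mm

0.261


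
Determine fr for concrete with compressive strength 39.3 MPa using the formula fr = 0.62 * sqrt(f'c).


fr = 0.62 * sqrt(39.3)
= 3.887 MPa

3.887


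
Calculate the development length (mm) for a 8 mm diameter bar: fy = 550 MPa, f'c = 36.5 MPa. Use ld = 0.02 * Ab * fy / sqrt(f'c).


Ab = pi * 8^2 / 4 = 50.265 mm2
ld = 0.02 * 50.265 * 550 / sqrt(36.5)
= 91.5 mm

91.5


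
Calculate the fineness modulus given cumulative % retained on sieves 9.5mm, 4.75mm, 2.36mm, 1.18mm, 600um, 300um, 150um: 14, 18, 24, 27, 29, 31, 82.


FM = sum(cumulative % retained) / 100
= 225 / 100
= 2.25

2.25


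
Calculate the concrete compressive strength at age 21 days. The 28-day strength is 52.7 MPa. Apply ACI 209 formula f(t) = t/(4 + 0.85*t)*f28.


f(21) = 21 / (4 + 0.85 * 21) * 52.7
= 21 / 21.85 * 52.7
= 50.65 MPa

50.65


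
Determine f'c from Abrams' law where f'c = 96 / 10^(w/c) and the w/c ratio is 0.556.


f'c = 96 / 10^0.556
= 96 / 3.597
= 26.69 MPa

26.69


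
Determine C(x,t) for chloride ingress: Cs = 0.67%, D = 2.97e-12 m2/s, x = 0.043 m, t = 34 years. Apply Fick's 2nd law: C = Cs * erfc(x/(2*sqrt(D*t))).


t_seconds = 34 * 365.25 * 24 * 3600 = 1072958400.0 s
arg = 0.043 / (2 * sqrt(2.97e-12 * 1072958400.0))
= 0.3809
erfc(0.3809) = 0.5901
C = 0.67 * 0.5901 = 0.3954%

0.3954


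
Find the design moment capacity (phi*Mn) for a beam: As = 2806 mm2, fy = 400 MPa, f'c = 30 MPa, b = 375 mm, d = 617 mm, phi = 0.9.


a = As * fy / (0.85 * f'c * b)
= 2806 * 400 / (0.85 * 30 * 375)
= 117.3752 mm
Mn = As * fy * (d - a/2) / 10^6
= 626.6499 kN-m
phi*Mn = 0.9 * 626.6499 = 563.98 kN-m

563.98


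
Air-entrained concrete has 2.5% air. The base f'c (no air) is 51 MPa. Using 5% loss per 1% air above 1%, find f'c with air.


Strength loss = (2.5 - 1) * 5 = 7.5%
f'c = 51 * (1 - 7.5/100)
= 47.18 MPa

47.18


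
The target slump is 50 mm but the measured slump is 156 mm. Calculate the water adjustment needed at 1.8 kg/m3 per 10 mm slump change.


Difference = 50 - 156 = -106 mm
Water adjustment = -106 * 1.8 / 10 = -19.1 kg/m3

-19.1


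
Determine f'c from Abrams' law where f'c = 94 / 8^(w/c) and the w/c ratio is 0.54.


f'c = 94 / 8^0.54
= 94 / 3.074
= 30.58 MPa

30.58


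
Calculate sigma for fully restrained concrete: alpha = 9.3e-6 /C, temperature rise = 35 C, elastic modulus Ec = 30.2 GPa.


sigma = alpha * dT * Ec
= 9.3e-6 * 35 * 30.2 * 1000
= 9.83 MPa

9.83


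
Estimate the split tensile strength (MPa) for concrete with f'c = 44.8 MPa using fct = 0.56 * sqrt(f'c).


fct = 0.56 * sqrt(44.8)
= 0.56 * 6.693
= 3.748 MPa

3.748


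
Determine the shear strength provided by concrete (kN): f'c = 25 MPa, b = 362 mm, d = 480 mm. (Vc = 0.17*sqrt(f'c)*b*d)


Vc = 0.17 * sqrt(25) * 362 * 480 / 1000
= 147.7 kN

147.7


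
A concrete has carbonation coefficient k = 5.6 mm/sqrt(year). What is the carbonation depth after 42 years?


depth = k * sqrt(t)
= 5.6 * sqrt(42)
= 36.29 mm

36.29


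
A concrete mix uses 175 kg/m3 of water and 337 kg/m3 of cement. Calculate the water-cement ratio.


w/c = water / cement
w/c = 175 / 337 = 0.519

0.519


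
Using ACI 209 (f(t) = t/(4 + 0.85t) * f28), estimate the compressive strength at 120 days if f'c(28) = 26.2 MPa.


f(120) = 120 / (4 + 0.85 * 120) * 26.2
= 120 / 106.0 * 26.2
= 29.66 MPa

29.66


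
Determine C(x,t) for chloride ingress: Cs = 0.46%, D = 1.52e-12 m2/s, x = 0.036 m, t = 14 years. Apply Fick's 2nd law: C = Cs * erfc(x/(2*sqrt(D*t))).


t_seconds = 14 * 365.25 * 24 * 3600 = 441806400.0 s
arg = 0.036 / (2 * sqrt(1.52e-12 * 441806400.0))
= 0.6946
erfc(0.6946) = 0.3259
C = 0.46 * 0.3259 = 0.1499%

0.1499


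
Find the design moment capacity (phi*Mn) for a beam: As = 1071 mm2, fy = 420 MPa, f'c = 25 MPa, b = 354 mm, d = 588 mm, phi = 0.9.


a = As * fy / (0.85 * f'c * b)
= 1071 * 420 / (0.85 * 25 * 354)
= 59.7966 mm
Mn = As * fy * (d - a/2) / 10^6
= 251.0453 kN-m
phi*Mn = 0.9 * 251.0453 = 225.94 kN-m

225.94


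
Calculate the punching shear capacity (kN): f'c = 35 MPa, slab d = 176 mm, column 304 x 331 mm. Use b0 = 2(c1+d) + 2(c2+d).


b0 = 2*(304 + 176) + 2*(331 + 176) = 1974 mm
Vc = 0.33 * sqrt(35) * 1974 * 176 / 1000
= 678.28 kN

678.28


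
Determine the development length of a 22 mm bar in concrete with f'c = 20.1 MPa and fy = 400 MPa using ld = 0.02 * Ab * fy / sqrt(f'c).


Ab = pi * 22^2 / 4 = 380.133 mm2
ld = 0.02 * 380.133 * 400 / sqrt(20.1)
= 678.3 mm

678.3


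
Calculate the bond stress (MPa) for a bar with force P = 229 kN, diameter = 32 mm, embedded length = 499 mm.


u = P / (pi * db * ld)
= 229 * 1000 / (pi * 32 * 499)
= 4.565 MPa

4.565


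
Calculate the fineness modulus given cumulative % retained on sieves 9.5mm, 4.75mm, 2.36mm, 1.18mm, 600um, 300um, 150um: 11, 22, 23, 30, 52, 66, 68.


FM = sum(cumulative % retained) / 100
= 272 / 100
= 2.72

2.72


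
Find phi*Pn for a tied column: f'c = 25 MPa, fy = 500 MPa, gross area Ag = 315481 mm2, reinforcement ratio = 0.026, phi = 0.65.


Ast = rho * Ag = 0.026 * 315481 = 8202.506 mm2
phi*Pn = 0.65 * 0.80 * (0.85 * 25 * (315481 - 8202.506) + 500 * 8202.506) / 1000
= 5528.08 kN

5528.08


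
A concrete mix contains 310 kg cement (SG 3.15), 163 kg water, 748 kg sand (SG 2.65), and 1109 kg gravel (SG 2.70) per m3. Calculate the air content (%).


Vol cement = 310 / (3.15 * 1000) = 0.098413 m3
Vol water = 163 / 1000 = 0.163 m3
Vol sand = 748 / (2.65 * 1000) = 0.282264 m3
Vol gravel = 1109 / (2.70 * 1000) = 0.410741 m3
Total solid + water volume = 0.954418 m3
Air = (1 - 0.954418) * 100 = 4.56%

4.56


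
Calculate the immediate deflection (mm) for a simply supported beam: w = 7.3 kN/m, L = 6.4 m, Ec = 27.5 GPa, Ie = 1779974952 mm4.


Convert: L = 6.4 m = 6400 mm, Ec = 27.5 GPa = 27500 MPa
delta = 5 * 7.3 * 6400^4 / (384 * 27500 * 1779974952)
= 3.26 mm

3.26


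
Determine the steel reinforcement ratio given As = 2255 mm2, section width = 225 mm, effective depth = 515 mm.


rho = As / (b * d)
= 2255 / (225 * 515)
= 0.0195

0.0195


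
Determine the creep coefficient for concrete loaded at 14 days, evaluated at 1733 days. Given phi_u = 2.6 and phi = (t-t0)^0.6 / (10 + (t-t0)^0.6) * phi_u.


dt = 1733 - 14 = 1719
phi = 1719^0.6 / (10 + 1719^0.6) * 2.6
= 2.333

2.333


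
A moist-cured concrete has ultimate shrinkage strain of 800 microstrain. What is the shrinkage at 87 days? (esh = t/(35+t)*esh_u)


esh(87) = 87 / (35 + 87) * 800
= 87 / 122 * 800
= 570.5 microstrain

570.5


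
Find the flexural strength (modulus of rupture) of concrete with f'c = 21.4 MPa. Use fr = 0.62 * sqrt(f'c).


fr = 0.62 * sqrt(21.4)
= 2.868 MPa

2.868


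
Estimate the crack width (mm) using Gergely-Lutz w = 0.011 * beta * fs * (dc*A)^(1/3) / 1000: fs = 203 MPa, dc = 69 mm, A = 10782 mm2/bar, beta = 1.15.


w = 0.011 * beta * fs * (dc * A)^(1/3) / 1000
= 0.011 * 1.15 * 203 * (69 * 10782)^(1/3) / 1000
= 0.233 mm

0.233


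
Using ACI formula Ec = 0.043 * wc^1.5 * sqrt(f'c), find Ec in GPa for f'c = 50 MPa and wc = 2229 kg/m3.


Ec = 0.043 * 2229^1.5 * sqrt(50) / 1000
= 32.0 GPa

32.0


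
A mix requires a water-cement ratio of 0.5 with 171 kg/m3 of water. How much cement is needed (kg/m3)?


Cement = water / (w/c)
= 171 / 0.5
= 342.0 kg/m3

342.0


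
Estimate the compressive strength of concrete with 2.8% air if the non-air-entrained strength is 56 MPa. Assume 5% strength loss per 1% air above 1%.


Strength loss = (2.8 - 1) * 5 = 9.0%
f'c = 56 * (1 - 9.0/100)
= 50.96 MPa

50.96


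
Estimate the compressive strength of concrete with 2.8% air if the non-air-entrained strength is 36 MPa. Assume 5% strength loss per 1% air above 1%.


Strength loss = (2.8 - 1) * 5 = 9.0%
f'c = 36 * (1 - 9.0/100)
= 32.76 MPa

32.76


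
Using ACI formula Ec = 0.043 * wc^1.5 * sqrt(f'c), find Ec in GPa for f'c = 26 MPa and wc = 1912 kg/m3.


Ec = 0.043 * 1912^1.5 * sqrt(26) / 1000
= 18.33 GPa

18.33


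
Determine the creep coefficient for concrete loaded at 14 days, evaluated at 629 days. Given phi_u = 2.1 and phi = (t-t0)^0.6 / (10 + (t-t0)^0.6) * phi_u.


dt = 629 - 14 = 615
phi = 615^0.6 / (10 + 615^0.6) * 2.1
= 1.732

1.732


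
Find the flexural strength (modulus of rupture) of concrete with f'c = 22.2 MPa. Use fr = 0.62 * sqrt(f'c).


fr = 0.62 * sqrt(22.2)
= 2.921 MPa

2.921


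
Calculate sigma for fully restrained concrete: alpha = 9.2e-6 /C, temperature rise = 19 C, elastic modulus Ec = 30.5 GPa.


sigma = alpha * dT * Ec
= 9.2e-6 * 19 * 30.5 * 1000
= 5.331 MPa

5.331


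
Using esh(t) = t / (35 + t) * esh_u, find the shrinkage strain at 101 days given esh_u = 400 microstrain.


esh(101) = 101 / (35 + 101) * 400
= 101 / 136 * 400
= 297.1 microstrain

297.1


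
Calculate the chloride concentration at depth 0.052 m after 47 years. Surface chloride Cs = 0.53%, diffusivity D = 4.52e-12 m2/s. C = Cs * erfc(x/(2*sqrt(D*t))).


t_seconds = 47 * 365.25 * 24 * 3600 = 1483207200.0 s
arg = 0.052 / (2 * sqrt(4.52e-12 * 1483207200.0))
= 0.3175
erfc(0.3175) = 0.6534
C = 0.53 * 0.6534 = 0.3463%

0.3463


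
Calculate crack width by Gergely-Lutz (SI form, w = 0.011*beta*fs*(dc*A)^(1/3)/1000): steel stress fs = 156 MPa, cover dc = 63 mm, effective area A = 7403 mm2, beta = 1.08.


w = 0.011 * beta * fs * (dc * A)^(1/3) / 1000
= 0.011 * 1.08 * 156 * (63 * 7403)^(1/3) / 1000
= 0.144 mm

0.144


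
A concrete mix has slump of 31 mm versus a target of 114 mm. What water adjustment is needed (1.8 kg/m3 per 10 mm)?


Difference = 114 - 31 = 83 mm
Water adjustment = 83 * 1.8 / 10 = 14.9 kg/m3

14.9


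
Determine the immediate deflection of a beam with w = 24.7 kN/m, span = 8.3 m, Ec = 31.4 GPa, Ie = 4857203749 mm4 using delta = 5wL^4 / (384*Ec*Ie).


Convert: L = 8.3 m = 8300 mm, Ec = 31.4 GPa = 31400 MPa
delta = 5 * 24.7 * 8300^4 / (384 * 31400 * 4857203749)
= 10.01 mm

10.01


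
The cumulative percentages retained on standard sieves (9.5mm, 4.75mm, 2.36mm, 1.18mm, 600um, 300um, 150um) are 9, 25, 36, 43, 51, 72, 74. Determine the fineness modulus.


FM = sum(cumulative % retained) / 100
= 310 / 100
= 3.1

3.1


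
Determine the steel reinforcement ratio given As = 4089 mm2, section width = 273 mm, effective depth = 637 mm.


rho = As / (b * d)
= 4089 / (273 * 637)
= 0.0235

0.0235


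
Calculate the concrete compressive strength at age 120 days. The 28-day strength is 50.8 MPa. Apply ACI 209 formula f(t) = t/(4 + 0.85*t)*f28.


f(120) = 120 / (4 + 0.85 * 120) * 50.8
= 120 / 106.0 * 50.8
= 57.51 MPa

57.51


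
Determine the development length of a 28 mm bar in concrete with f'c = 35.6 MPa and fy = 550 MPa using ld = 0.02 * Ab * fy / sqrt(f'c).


Ab = pi * 28^2 / 4 = 615.752 mm2
ld = 0.02 * 615.752 * 550 / sqrt(35.6)
= 1135.2 mm

1135.2


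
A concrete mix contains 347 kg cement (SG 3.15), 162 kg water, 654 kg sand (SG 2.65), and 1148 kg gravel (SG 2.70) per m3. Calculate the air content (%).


Vol cement = 347 / (3.15 * 1000) = 0.110159 m3
Vol water = 162 / 1000 = 0.162 m3
Vol sand = 654 / (2.65 * 1000) = 0.246792 m3
Vol gravel = 1148 / (2.70 * 1000) = 0.425185 m3
Total solid + water volume = 0.944136 m3
Air = (1 - 0.944136) * 100 = 5.59%

5.59


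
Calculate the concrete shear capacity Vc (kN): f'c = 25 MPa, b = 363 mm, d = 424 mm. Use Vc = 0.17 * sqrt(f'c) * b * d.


Vc = 0.17 * sqrt(25) * 363 * 424 / 1000
= 130.83 kN

130.83


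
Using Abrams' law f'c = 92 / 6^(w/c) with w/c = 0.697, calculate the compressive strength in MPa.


f'c = 92 / 6^0.697
= 92 / 3.486
= 26.39 MPa

26.39


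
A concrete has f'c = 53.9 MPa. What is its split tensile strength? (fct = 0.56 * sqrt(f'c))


fct = 0.56 * sqrt(53.9)
= 0.56 * 7.342
= 4.111 MPa

4.111


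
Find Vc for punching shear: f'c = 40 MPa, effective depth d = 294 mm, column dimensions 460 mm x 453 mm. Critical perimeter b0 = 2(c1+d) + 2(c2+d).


b0 = 2*(460 + 294) + 2*(453 + 294) = 3002 mm
Vc = 0.33 * sqrt(40) * 3002 * 294 / 1000
= 1842.05 kN

1842.05


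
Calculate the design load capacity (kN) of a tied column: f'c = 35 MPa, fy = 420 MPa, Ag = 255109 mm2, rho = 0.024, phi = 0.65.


Ast = rho * Ag = 0.024 * 255109 = 6122.616 mm2
phi*Pn = 0.65 * 0.80 * (0.85 * 35 * (255109 - 6122.616) + 420 * 6122.616) / 1000
= 5189.0 kN

5189.0


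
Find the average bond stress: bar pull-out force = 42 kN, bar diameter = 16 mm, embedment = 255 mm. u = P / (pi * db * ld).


u = P / (pi * db * ld)
= 42 * 1000 / (pi * 16 * 255)
= 3.277 MPa

3.277


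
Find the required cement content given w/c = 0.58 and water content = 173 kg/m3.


Cement = water / (w/c)
= 173 / 0.58
= 298.3 kg/m3

298.3


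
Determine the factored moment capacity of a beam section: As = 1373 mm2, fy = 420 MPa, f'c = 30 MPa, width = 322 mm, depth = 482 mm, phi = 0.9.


a = As * fy / (0.85 * f'c * b)
= 1373 * 420 / (0.85 * 30 * 322)
= 70.2302 mm
Mn = As * fy * (d - a/2) / 10^6
= 257.7007 kN-m
phi*Mn = 0.9 * 257.7007 = 231.93 kN-m

231.93


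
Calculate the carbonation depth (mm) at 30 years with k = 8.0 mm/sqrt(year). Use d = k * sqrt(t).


depth = k * sqrt(t)
= 8.0 * sqrt(30)
= 43.82 mm

43.82


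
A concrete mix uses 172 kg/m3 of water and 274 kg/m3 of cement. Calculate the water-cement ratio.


w/c = water / cement
w/c = 172 / 274 = 0.628

0.628


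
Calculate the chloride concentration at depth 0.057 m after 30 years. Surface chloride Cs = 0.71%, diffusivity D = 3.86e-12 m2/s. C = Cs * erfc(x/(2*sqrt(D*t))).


t_seconds = 30 * 365.25 * 24 * 3600 = 946728000.0 s
arg = 0.057 / (2 * sqrt(3.86e-12 * 946728000.0))
= 0.4715
erfc(0.4715) = 0.5049
C = 0.71 * 0.5049 = 0.3585%

0.3585


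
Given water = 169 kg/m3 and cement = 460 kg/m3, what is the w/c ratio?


w/c = water / cement
w/c = 169 / 460 = 0.367

0.367


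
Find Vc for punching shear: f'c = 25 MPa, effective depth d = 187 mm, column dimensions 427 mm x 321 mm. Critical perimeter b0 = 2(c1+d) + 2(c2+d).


b0 = 2*(427 + 187) + 2*(321 + 187) = 2244 mm
Vc = 0.33 * sqrt(25) * 2244 * 187 / 1000
= 692.39 kN

692.39


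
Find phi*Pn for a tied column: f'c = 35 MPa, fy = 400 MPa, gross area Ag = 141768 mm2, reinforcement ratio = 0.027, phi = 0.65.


Ast = rho * Ag = 0.027 * 141768 = 3827.736 mm2
phi*Pn = 0.65 * 0.80 * (0.85 * 35 * (141768 - 3827.736) + 400 * 3827.736) / 1000
= 2930.1 kN

2930.1


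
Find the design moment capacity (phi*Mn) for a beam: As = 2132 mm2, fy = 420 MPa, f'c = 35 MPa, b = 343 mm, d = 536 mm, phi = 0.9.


a = As * fy / (0.85 * f'c * b)
= 2132 * 420 / (0.85 * 35 * 343)
= 87.7517 mm
Mn = As * fy * (d - a/2) / 10^6
= 440.6677 kN-m
phi*Mn = 0.9 * 440.6677 = 396.6 kN-m

396.6


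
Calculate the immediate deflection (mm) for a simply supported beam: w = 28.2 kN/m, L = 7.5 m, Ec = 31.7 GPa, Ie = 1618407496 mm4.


Convert: L = 7.5 m = 7500 mm, Ec = 31.7 GPa = 31700 MPa
delta = 5 * 28.2 * 7500^4 / (384 * 31700 * 1618407496)
= 22.65 mm

22.65


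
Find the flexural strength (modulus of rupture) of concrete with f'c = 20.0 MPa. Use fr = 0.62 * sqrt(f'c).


fr = 0.62 * sqrt(20.0)
= 2.773 MPa

2.773


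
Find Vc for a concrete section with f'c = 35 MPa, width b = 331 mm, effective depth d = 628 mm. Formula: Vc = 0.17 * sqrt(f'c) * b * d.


Vc = 0.17 * sqrt(35) * 331 * 628 / 1000
= 209.06 kN

209.06


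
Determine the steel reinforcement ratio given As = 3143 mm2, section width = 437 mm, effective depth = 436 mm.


rho = As / (b * d)
= 3143 / (437 * 436)
= 0.0165

0.0165


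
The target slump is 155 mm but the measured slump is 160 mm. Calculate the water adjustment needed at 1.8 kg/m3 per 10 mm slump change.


Difference = 155 - 160 = -5 mm
Water adjustment = -5 * 1.8 / 10 = -0.9 kg/m3

-0.9


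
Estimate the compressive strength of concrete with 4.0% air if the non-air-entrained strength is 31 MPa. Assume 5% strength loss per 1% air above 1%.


Strength loss = (4.0 - 1) * 5 = 15.0%
f'c = 31 * (1 - 15.0/100)
= 26.35 MPa

26.35


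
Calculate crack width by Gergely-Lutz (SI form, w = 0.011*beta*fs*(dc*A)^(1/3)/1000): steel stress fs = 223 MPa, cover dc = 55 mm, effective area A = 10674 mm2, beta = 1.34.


w = 0.011 * beta * fs * (dc * A)^(1/3) / 1000
= 0.011 * 1.34 * 223 * (55 * 10674)^(1/3) / 1000
= 0.275 mm

0.275


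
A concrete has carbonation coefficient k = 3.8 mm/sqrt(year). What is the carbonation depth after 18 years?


depth = k * sqrt(t)
= 3.8 * sqrt(18)
= 16.12 mm

16.12


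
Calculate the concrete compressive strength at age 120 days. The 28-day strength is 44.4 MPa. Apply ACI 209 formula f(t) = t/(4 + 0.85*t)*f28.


f(120) = 120 / (4 + 0.85 * 120) * 44.4
= 120 / 106.0 * 44.4
= 50.26 MPa

50.26


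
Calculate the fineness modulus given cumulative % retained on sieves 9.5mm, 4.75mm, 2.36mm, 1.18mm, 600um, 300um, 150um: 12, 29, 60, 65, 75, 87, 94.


FM = sum(cumulative % retained) / 100
= 422 / 100
= 4.22

4.22


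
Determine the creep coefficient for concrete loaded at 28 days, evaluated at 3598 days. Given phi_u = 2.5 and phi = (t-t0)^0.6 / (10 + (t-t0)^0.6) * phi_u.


dt = 3598 - 28 = 3570
phi = 3570^0.6 / (10 + 3570^0.6) * 2.5
= 2.328

2.328


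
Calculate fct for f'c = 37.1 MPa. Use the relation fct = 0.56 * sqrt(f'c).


fct = 0.56 * sqrt(37.1)
= 0.56 * 6.091
= 3.411 MPa

3.411


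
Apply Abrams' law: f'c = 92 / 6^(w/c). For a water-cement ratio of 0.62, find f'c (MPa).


f'c = 92 / 6^0.62
= 92 / 3.037
= 30.29 MPa

30.29


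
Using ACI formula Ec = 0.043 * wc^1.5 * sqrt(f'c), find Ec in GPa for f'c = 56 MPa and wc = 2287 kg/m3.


Ec = 0.043 * 2287^1.5 * sqrt(56) / 1000
= 35.19 GPa

35.19


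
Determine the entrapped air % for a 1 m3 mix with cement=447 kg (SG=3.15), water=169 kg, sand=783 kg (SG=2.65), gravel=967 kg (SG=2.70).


Vol cement = 447 / (3.15 * 1000) = 0.141905 m3
Vol water = 169 / 1000 = 0.169 m3
Vol sand = 783 / (2.65 * 1000) = 0.295472 m3
Vol gravel = 967 / (2.70 * 1000) = 0.358148 m3
Total solid + water volume = 0.964525 m3
Air = (1 - 0.964525) * 100 = 3.55%

3.55


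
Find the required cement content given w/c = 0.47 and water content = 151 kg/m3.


Cement = water / (w/c)
= 151 / 0.47
= 321.3 kg/m3

321.3


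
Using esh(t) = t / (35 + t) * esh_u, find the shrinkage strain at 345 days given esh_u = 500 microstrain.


esh(345) = 345 / (35 + 345) * 500
= 345 / 380 * 500
= 453.9 microstrain

453.9


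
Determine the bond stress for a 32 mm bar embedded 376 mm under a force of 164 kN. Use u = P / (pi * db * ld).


u = P / (pi * db * ld)
= 164 * 1000 / (pi * 32 * 376)
= 4.339 MPa

4.339


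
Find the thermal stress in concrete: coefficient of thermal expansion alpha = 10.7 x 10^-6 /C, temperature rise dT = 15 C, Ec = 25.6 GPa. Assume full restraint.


sigma = alpha * dT * Ec
= 10.7e-6 * 15 * 25.6 * 1000
= 4.109 MPa

4.109


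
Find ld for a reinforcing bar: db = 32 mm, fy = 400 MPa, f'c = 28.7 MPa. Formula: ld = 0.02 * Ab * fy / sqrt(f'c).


Ab = pi * 32^2 / 4 = 804.248 mm2
ld = 0.02 * 804.248 * 400 / sqrt(28.7)
= 1201.0 mm

1201.0


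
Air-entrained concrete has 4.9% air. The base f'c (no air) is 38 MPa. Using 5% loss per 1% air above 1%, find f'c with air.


Strength loss = (4.9 - 1) * 5 = 19.5%
f'c = 38 * (1 - 19.5/100)
= 30.59 MPa

30.59


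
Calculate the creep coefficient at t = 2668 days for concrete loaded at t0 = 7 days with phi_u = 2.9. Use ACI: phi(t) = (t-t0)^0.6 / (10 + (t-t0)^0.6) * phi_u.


dt = 2668 - 7 = 2661
phi = 2661^0.6 / (10 + 2661^0.6) * 2.9
= 2.665

2.665


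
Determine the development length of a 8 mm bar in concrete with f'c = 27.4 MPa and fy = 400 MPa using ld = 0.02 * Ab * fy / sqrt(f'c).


Ab = pi * 8^2 / 4 = 50.265 mm2
ld = 0.02 * 50.265 * 400 / sqrt(27.4)
= 76.8 mm

76.8


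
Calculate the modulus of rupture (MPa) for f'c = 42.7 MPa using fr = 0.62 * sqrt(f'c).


fr = 0.62 * sqrt(42.7)
= 4.051 MPa

4.051


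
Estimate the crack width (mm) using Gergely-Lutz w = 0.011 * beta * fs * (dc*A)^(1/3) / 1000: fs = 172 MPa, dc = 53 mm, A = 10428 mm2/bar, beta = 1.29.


w = 0.011 * beta * fs * (dc * A)^(1/3) / 1000
= 0.011 * 1.29 * 172 * (53 * 10428)^(1/3) / 1000
= 0.2 mm

0.2


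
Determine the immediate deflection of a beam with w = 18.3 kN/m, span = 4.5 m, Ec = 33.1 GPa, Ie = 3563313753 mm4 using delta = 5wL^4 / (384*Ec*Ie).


Convert: L = 4.5 m = 4500 mm, Ec = 33.1 GPa = 33100 MPa
delta = 5 * 18.3 * 4500^4 / (384 * 33100 * 3563313753)
= 0.83 mm

0.83


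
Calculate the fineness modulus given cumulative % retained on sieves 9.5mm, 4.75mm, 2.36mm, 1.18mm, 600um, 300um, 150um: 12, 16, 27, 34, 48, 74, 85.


FM = sum(cumulative % retained) / 100
= 296 / 100
= 2.96

2.96


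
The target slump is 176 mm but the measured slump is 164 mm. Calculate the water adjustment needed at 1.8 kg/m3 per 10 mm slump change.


Difference = 176 - 164 = 12 mm
Water adjustment = 12 * 1.8 / 10 = 2.2 kg/m3

2.2


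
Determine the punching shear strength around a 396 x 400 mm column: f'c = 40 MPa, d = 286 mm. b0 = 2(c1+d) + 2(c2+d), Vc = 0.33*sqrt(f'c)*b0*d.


b0 = 2*(396 + 286) + 2*(400 + 286) = 2736 mm
Vc = 0.33 * sqrt(40) * 2736 * 286 / 1000
= 1633.15 kN

1633.15


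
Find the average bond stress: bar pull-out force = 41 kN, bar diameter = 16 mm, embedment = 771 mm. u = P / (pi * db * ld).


u = P / (pi * db * ld)
= 41 * 1000 / (pi * 16 * 771)
= 1.058 MPa

1.058


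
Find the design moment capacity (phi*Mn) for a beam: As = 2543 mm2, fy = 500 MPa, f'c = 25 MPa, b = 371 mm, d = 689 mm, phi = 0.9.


a = As * fy / (0.85 * f'c * b)
= 2543 * 500 / (0.85 * 25 * 371)
= 161.2811 mm
Mn = As * fy * (d - a/2) / 10^6
= 773.529 kN-m
phi*Mn = 0.9 * 773.529 = 696.18 kN-m

696.18


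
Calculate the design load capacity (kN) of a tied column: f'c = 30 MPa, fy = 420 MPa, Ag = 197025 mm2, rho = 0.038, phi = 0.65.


Ast = rho * Ag = 0.038 * 197025 = 7486.95 mm2
phi*Pn = 0.65 * 0.80 * (0.85 * 30 * (197025 - 7486.95) + 420 * 7486.95) / 1000
= 4148.42 kN

4148.42


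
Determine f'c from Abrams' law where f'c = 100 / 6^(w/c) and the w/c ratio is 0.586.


f'c = 100 / 6^0.586
= 100 / 2.858
= 34.99 MPa

34.99


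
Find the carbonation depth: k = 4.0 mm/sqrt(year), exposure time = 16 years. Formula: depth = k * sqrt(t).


depth = k * sqrt(t)
= 4.0 * sqrt(16)
= 16.0 mm

16.0


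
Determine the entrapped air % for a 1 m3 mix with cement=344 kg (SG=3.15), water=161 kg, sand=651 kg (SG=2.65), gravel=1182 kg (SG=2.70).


Vol cement = 344 / (3.15 * 1000) = 0.109206 m3
Vol water = 161 / 1000 = 0.161 m3
Vol sand = 651 / (2.65 * 1000) = 0.24566 m3
Vol gravel = 1182 / (2.70 * 1000) = 0.437778 m3
Total solid + water volume = 0.953645 m3
Air = (1 - 0.953645) * 100 = 4.64%

4.64


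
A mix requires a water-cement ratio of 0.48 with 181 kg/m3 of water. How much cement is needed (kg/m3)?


Cement = water / (w/c)
= 181 / 0.48
= 377.1 kg/m3

377.1


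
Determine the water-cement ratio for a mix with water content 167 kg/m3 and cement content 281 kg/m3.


w/c = water / cement
w/c = 167 / 281 = 0.594

0.594


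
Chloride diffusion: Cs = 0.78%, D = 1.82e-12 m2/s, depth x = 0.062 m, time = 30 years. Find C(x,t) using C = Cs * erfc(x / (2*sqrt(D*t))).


t_seconds = 30 * 365.25 * 24 * 3600 = 946728000.0 s
arg = 0.062 / (2 * sqrt(1.82e-12 * 946728000.0))
= 0.7468
erfc(0.7468) = 0.2909
C = 0.78 * 0.2909 = 0.2269%

0.2269


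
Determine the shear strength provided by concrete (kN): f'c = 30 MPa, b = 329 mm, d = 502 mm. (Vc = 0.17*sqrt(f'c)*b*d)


Vc = 0.17 * sqrt(30) * 329 * 502 / 1000
= 153.78 kN

153.78


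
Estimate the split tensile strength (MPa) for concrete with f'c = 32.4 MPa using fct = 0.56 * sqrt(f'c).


fct = 0.56 * sqrt(32.4)
= 0.56 * 5.692
= 3.188 MPa

3.188


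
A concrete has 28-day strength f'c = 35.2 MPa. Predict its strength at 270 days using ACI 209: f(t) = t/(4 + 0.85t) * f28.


f(270) = 270 / (4 + 0.85 * 270) * 35.2
= 270 / 233.5 * 35.2
= 40.7 MPa

40.7


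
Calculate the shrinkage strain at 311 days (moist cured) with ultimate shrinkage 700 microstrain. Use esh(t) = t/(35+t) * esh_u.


esh(311) = 311 / (35 + 311) * 700
= 311 / 346 * 700
= 629.2 microstrain

629.2


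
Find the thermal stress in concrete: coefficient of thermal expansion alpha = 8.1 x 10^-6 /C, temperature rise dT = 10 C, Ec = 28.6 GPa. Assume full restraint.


sigma = alpha * dT * Ec
= 8.1e-6 * 10 * 28.6 * 1000
= 2.317 MPa

2.317


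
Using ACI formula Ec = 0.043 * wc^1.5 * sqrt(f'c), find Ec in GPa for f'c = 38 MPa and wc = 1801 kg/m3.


Ec = 0.043 * 1801^1.5 * sqrt(38) / 1000
= 20.26 GPa

20.26


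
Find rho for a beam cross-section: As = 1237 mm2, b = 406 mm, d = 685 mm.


rho = As / (b * d)
= 1237 / (406 * 685)
= 0.0044

0.0044


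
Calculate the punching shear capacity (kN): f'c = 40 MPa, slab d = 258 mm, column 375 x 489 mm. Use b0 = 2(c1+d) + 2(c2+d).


b0 = 2*(375 + 258) + 2*(489 + 258) = 2760 mm
Vc = 0.33 * sqrt(40) * 2760 * 258 / 1000
= 1486.18 kN

1486.18


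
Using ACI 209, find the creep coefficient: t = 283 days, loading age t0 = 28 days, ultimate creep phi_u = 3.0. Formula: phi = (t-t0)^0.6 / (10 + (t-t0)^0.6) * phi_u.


dt = 283 - 28 = 255
phi = 255^0.6 / (10 + 255^0.6) * 3.0
= 2.206

2.206


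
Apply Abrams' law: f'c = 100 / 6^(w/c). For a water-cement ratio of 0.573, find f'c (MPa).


f'c = 100 / 6^0.573
= 100 / 2.792
= 35.82 MPa

35.82


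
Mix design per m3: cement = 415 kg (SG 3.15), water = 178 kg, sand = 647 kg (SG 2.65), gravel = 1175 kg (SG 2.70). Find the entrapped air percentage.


Vol cement = 415 / (3.15 * 1000) = 0.131746 m3
Vol water = 178 / 1000 = 0.178 m3
Vol sand = 647 / (2.65 * 1000) = 0.244151 m3
Vol gravel = 1175 / (2.70 * 1000) = 0.435185 m3
Total solid + water volume = 0.989082 m3
Air = (1 - 0.989082) * 100 = 1.09%

1.09


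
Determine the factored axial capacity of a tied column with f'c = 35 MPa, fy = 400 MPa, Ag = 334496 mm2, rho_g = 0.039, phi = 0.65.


Ast = rho * Ag = 0.039 * 334496 = 13045.344 mm2
phi*Pn = 0.65 * 0.80 * (0.85 * 35 * (334496 - 13045.344) + 400 * 13045.344) / 1000
= 7686.27 kN

7686.27


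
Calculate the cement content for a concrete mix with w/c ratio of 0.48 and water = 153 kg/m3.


Cement = water / (w/c)
= 153 / 0.48
= 318.8 kg/m3

318.8


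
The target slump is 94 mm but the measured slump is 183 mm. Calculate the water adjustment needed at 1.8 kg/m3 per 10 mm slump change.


Difference = 94 - 183 = -89 mm
Water adjustment = -89 * 1.8 / 10 = -16.0 kg/m3

-16.0


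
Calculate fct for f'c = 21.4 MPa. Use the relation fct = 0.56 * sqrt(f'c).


fct = 0.56 * sqrt(21.4)
= 0.56 * 4.626
= 2.591 MPa

2.591


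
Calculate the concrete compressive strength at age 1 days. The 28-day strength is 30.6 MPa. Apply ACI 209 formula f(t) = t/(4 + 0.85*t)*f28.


f(1) = 1 / (4 + 0.85 * 1) * 30.6
= 1 / 4.85 * 30.6
= 6.31 MPa

6.31


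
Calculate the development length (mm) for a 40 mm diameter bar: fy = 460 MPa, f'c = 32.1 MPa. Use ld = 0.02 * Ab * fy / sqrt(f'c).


Ab = pi * 40^2 / 4 = 1256.637 mm2
ld = 0.02 * 1256.637 * 460 / sqrt(32.1)
= 2040.5 mm

2040.5


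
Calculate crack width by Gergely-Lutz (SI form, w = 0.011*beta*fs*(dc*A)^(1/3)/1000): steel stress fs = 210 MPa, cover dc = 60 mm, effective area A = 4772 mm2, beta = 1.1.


w = 0.011 * beta * fs * (dc * A)^(1/3) / 1000
= 0.011 * 1.1 * 210 * (60 * 4772)^(1/3) / 1000
= 0.167 mm

0.167


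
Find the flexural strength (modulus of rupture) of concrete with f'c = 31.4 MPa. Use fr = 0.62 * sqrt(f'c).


fr = 0.62 * sqrt(31.4)
= 3.474 MPa

3.474


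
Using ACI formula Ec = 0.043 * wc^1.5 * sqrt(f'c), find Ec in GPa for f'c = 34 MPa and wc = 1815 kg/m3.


Ec = 0.043 * 1815^1.5 * sqrt(34) / 1000
= 19.39 GPa

19.39


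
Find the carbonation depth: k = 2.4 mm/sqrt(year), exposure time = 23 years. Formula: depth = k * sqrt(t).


depth = k * sqrt(t)
= 2.4 * sqrt(23)
= 11.51 mm

11.51


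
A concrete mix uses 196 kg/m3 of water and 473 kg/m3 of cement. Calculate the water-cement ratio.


w/c = water / cement
w/c = 196 / 473 = 0.414

0.414


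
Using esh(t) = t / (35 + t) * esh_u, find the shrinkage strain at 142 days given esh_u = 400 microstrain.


esh(142) = 142 / (35 + 142) * 400
= 142 / 177 * 400
= 320.9 microstrain

320.9


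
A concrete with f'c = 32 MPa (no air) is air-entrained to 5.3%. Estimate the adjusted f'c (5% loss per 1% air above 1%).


Strength loss = (5.3 - 1) * 5 = 21.5%
f'c = 32 * (1 - 21.5/100)
= 25.12 MPa

25.12


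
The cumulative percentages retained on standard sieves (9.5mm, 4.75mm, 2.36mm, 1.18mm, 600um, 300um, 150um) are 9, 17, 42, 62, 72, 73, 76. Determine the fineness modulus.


FM = sum(cumulative % retained) / 100
= 351 / 100
= 3.51

3.51


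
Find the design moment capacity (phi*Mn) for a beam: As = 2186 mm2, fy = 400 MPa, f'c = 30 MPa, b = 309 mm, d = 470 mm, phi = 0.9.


a = As * fy / (0.85 * f'c * b)
= 2186 * 400 / (0.85 * 30 * 309)
= 110.9715 mm
Mn = As * fy * (d - a/2) / 10^6
= 362.4513 kN-m
phi*Mn = 0.9 * 362.4513 = 326.21 kN-m

326.21


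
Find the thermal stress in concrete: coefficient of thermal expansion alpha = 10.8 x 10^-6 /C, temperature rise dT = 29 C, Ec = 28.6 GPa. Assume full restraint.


sigma = alpha * dT * Ec
= 10.8e-6 * 29 * 28.6 * 1000
= 8.958 MPa

8.958


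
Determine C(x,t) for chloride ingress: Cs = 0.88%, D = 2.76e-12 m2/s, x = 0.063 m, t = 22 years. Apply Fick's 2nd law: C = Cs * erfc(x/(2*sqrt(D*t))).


t_seconds = 22 * 365.25 * 24 * 3600 = 694267200.0 s
arg = 0.063 / (2 * sqrt(2.76e-12 * 694267200.0))
= 0.7196
erfc(0.7196) = 0.3088
C = 0.88 * 0.3088 = 0.2718%

0.2718


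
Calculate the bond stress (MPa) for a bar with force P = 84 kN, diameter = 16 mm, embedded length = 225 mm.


u = P / (pi * db * ld)
= 84 * 1000 / (pi * 16 * 225)
= 7.427 MPa

7.427


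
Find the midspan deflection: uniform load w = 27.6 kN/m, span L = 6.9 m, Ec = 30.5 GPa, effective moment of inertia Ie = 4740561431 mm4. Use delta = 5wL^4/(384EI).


Convert: L = 6.9 m = 6900 mm, Ec = 30.5 GPa = 30500 MPa
delta = 5 * 27.6 * 6900^4 / (384 * 30500 * 4740561431)
= 5.63 mm

5.63


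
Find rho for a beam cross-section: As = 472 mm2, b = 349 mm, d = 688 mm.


rho = As / (b * d)
= 472 / (349 * 688)
= 0.002

0.002
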